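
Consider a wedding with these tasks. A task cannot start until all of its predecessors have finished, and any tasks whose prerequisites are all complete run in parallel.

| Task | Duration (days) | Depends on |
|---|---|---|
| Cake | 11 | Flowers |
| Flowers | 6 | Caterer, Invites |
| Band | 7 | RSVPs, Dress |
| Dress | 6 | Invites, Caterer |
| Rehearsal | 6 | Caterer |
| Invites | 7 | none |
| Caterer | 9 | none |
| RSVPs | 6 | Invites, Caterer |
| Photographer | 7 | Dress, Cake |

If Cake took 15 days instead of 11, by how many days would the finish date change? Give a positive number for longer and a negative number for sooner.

4

Baseline: Caterer→Flowers→Cake→Photographer = 9+6+11+7 = 33 → 33 days.
Cake is on the critical path; changing it to 15 makes that path 37 days.
No other chain overtakes it, so the finish is 37 days.
Change in finish: 37 − 33 = +4 days.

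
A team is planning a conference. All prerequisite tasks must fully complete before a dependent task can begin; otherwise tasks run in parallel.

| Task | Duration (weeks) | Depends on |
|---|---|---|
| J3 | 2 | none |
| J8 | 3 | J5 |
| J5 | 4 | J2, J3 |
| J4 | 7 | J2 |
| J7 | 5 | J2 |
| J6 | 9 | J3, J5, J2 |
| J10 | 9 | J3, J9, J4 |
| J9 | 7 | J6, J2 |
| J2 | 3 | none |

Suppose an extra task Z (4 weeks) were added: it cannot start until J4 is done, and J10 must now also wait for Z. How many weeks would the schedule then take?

32

Originally the schedule takes 32 weeks.
With Z inserted, J10 now waits for max(J3, J9, J4, Z).
New critical path: J2→J5→J6→J9→J10 = 3+4+9+7+9 = 32 ⇒ 32 weeks.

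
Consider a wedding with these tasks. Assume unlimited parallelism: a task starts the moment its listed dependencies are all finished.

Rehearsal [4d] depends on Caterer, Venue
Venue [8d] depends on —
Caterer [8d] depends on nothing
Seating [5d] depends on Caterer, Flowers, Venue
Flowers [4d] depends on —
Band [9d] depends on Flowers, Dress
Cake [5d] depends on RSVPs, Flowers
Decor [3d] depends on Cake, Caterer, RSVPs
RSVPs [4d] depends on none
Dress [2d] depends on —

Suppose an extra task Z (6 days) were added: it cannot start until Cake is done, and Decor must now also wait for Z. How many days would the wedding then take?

18

Originally the wedding takes 13 days.
With Z inserted, Decor now waits for max(Cake, Caterer, RSVPs, Z).
New critical path: RSVPs→Cake→Z→Decor = 4+5+6+3 = 18 ⇒ 18 days.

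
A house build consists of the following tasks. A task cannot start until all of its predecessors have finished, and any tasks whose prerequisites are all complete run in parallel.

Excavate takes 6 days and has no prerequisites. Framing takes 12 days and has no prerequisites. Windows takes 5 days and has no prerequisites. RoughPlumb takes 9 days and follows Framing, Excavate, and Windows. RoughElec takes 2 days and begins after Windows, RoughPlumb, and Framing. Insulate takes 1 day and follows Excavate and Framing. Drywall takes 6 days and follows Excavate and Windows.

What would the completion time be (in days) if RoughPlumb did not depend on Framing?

Original critical path: Framing→RoughPlumb→RoughElec = 12+9+2 = 23 ⇒ 23 days.
Without Framing→RoughPlumb, RoughPlumb's earliest start moves from 12 to 6.
The longest chain is now Excavate→RoughPlumb→RoughElec = 6+9+2 = 17, so the project takes 17 days.

17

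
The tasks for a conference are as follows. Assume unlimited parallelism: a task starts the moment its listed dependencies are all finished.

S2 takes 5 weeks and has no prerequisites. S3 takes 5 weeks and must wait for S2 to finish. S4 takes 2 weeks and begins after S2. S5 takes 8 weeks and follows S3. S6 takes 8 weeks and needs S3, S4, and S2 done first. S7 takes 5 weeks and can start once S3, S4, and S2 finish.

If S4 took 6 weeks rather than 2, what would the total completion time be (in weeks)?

19

Critical path before the change: S2→S3→S5 = 5+5+8 = 18 giving 18 weeks.
S4 has 3 weeks of float (longest path through it is 15).
The binding chain switches to S2→S4→S6 = 5+6+8 = 19; finish 19 weeks.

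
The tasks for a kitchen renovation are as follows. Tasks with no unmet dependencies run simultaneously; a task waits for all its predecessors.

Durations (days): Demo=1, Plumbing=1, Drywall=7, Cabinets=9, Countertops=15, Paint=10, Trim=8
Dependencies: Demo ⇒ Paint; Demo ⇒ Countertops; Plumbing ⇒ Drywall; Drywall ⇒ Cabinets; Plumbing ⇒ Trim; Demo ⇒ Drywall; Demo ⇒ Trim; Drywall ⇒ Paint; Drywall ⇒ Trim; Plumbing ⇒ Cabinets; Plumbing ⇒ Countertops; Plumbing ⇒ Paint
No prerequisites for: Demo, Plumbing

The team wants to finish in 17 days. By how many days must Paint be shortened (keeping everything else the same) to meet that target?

1

Current finish: 18 days; target: 17.
Paint is on every critical path, so each day cut from Paint cuts the finish by one (this holds down to a finish of 17).
Need 18 − 17 = 1 day off Paint → Paint becomes 9 days, finish becomes 17.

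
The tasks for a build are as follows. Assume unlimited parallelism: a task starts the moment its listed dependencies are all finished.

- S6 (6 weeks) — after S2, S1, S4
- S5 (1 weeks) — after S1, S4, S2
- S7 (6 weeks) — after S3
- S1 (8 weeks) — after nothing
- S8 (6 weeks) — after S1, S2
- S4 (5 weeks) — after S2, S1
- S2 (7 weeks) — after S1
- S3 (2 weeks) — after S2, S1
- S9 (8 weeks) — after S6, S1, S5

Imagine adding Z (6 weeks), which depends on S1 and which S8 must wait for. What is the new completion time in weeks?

Originally the project takes 34 weeks.
With Z inserted, S8 now waits for max(S1, S2, Z).
New critical path: S1→S2→S4→S6→S9 = 8+7+5+6+8 = 34 ⇒ 34 weeks.

34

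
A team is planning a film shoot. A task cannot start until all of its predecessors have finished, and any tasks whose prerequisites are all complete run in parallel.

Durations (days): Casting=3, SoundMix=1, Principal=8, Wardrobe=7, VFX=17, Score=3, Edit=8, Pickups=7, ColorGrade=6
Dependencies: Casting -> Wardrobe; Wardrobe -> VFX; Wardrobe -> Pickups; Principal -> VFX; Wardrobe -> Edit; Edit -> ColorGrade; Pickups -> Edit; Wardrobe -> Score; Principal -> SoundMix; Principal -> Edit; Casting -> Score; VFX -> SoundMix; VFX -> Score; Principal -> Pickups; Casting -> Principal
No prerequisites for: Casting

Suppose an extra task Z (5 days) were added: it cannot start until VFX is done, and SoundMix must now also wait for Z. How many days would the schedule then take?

34

Originally the schedule takes 32 days.
With Z inserted, SoundMix now waits for max(Principal, VFX, Z).
New critical path: Casting→Principal→VFX→Z→SoundMix = 3+8+17+5+1 = 34 ⇒ 34 days.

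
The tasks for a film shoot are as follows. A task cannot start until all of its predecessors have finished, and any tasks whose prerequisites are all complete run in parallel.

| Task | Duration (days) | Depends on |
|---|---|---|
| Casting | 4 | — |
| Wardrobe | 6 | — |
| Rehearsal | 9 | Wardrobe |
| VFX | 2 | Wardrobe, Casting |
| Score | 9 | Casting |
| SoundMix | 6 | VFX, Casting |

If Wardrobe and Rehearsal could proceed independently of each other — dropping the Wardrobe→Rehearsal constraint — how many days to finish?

14

Original critical path: Wardrobe→Rehearsal = 6+9 = 15 ⇒ 15 days.
Without Wardrobe→Rehearsal, Rehearsal's earliest start moves from 6 to 0.
After: Wardrobe→VFX→SoundMix = 6+2+6 = 14 → 14 days.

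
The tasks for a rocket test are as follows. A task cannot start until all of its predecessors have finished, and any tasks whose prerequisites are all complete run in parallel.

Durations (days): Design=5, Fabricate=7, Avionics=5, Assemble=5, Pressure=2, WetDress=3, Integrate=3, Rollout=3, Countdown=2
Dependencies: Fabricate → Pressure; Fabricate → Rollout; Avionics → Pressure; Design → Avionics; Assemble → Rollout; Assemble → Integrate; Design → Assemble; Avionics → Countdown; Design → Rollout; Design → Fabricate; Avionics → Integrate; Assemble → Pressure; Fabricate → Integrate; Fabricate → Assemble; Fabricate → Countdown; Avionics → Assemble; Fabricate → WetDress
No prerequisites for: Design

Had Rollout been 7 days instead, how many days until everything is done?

24

The binding path is Design→Fabricate→Assemble→Rollout = 5+7+5+3 = 20; finish at 20 days.
Rollout lies on that path, so at 7 days the path becomes 24 days.
The critical path is still Design→Fabricate→Assemble→Rollout; finish is now 24 days.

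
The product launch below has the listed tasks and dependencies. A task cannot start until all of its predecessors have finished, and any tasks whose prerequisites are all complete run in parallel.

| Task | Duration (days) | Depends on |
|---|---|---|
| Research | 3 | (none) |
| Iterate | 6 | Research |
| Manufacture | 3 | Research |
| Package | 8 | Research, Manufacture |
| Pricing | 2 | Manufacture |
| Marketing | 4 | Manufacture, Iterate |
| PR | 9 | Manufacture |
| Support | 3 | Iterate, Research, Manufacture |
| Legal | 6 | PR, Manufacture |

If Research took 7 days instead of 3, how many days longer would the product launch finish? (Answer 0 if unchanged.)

Baseline: Research→Manufacture→PR→Legal = 3+3+9+6 = 21 → 21 days.
Since Research is critical, the +4 change carries straight to that chain (now 25 days).
No other chain overtakes it, so the finish is 25 days.
Change in finish: 25 − 21 = +4 days.

4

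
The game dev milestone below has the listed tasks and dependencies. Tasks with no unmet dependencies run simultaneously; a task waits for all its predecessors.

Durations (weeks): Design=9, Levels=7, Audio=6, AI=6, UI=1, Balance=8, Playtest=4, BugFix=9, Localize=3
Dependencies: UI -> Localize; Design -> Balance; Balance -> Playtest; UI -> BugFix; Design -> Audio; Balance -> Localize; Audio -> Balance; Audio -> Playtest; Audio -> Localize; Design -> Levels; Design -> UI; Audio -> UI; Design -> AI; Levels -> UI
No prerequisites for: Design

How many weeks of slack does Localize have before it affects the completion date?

1

Critical path: Design→Audio→Balance→Playtest = 9+6+8+4 = 27, so the finish is 27 weeks.
The longest chain containing Localize totals 26 weeks.
Float = 27 − 26 = 1.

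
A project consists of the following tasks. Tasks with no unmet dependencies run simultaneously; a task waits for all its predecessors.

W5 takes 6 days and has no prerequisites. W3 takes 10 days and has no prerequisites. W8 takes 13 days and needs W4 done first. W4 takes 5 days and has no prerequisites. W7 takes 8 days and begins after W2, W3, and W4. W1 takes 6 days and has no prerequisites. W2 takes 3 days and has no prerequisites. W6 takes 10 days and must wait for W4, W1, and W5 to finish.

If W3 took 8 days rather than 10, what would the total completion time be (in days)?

Critical path before the change: W3→W7 = 10+8 = 18 giving 18 days.
Since W3 is critical, the -2 change carries straight to that chain (now 16 days).
The binding chain switches to W4→W8 = 5+13 = 18; finish 18 days.

18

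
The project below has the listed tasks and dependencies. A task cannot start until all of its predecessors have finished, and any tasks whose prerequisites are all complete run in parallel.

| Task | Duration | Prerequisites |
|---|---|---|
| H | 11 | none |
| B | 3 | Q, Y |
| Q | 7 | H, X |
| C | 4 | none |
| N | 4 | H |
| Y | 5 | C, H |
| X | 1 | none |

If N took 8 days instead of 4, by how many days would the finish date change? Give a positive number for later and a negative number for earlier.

0

Critical path before the change: H→Q→B = 11+7+3 = 21 giving 21 days.
N has 6 days of float (longest path through it is 15).
No other chain overtakes it, so the finish is 21 days.
Change in finish: 21 − 21 = +0 days.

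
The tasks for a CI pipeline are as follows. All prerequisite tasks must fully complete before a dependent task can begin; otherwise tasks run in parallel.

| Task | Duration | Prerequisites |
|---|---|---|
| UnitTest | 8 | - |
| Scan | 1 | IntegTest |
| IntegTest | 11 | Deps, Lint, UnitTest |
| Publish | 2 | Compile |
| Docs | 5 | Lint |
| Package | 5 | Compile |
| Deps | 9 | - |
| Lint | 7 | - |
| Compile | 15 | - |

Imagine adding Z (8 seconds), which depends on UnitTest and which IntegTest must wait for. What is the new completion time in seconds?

28

Originally the job takes 21 seconds.
With Z inserted, IntegTest now waits for max(Deps, Lint, UnitTest, Z).
New critical path: UnitTest→Z→IntegTest→Scan = 8+8+11+1 = 28 ⇒ 28 seconds.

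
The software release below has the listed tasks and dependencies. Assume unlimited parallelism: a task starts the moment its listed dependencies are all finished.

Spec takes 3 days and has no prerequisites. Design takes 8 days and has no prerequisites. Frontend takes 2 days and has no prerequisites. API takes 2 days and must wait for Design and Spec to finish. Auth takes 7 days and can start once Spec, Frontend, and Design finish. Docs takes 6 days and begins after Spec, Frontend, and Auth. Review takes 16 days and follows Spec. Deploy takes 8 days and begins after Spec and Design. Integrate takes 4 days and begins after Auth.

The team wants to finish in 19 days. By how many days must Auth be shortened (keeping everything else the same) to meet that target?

2

Current finish: 21 days; target: 19.
Auth is on every critical path, so each day cut from Auth cuts the finish by one (this holds down to a finish of 19).
Need 21 − 19 = 2 days off Auth → Auth becomes 5 days, finish becomes 19.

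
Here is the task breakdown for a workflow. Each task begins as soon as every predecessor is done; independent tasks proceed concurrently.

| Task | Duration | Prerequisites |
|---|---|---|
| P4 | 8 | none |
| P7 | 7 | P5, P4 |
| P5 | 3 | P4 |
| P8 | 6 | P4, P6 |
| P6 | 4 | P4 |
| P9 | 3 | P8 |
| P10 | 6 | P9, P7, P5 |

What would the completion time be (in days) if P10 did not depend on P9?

With the dependency in place, P4→P6→P8→P9→P10 = 8+4+6+3+6 = 27 sets the finish at 27 days.
Without P9→P10, P10's earliest start moves from 21 to 18.
The longest chain is now P4→P5→P7→P10 = 8+3+7+6 = 24, so the plan takes 24 days.

24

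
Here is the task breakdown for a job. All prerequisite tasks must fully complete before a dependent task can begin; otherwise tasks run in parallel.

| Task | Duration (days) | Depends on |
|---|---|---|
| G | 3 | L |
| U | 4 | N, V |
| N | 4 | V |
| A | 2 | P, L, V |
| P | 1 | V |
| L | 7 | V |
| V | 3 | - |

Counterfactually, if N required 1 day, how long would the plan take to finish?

13

As given, the longest chain is V→L→G = 3+7+3 = 13, so the finish is 13 days.
N is off the critical path — its longest chain is 11 days, giving 2 of slack.
No other chain overtakes it, so the finish is 13 days.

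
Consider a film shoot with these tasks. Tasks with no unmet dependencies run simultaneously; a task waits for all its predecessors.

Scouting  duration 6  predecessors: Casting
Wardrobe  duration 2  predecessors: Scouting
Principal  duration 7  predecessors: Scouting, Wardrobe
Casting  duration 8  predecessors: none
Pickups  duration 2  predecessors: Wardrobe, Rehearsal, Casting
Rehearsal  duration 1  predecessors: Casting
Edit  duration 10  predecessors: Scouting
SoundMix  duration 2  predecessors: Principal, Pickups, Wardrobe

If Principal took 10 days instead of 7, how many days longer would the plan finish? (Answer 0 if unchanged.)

Critical path before the change: Casting→Scouting→Wardrobe→Principal→SoundMix = 8+6+2+7+2 = 25 giving 25 days.
Since Principal is critical, the +3 change carries straight to that chain (now 28 days).
That remains the longest chain; total 28 days.
Change in finish: 28 − 25 = +3 days.

3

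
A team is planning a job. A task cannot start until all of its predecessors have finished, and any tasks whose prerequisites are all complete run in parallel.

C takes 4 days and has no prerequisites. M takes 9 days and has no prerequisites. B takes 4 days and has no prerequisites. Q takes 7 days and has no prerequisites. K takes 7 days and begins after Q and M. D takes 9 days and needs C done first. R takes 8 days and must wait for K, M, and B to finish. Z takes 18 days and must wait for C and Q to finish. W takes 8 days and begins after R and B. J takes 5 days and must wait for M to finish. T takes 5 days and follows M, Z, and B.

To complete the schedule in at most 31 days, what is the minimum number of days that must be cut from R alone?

1

Current finish: 32 days; target: 31.
R is on every critical path, so each day cut from R cuts the finish by one (this holds down to a finish of 30).
Need 32 − 31 = 1 day off R → R becomes 7 days, finish becomes 31.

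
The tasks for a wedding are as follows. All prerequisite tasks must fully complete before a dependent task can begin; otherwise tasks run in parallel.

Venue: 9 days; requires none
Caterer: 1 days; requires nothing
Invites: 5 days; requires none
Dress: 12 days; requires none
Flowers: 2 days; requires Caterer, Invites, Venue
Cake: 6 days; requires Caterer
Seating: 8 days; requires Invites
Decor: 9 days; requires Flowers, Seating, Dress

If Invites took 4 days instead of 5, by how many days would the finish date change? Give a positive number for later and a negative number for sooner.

As given, the longest chain is Invites→Seating→Decor = 5+8+9 = 22, so the finish is 22 days.
Invites lies on that path, so at 4 days the path becomes 21 days.
That remains the longest chain; total 21 days.
Change in finish: 21 − 22 = -1 days.

-1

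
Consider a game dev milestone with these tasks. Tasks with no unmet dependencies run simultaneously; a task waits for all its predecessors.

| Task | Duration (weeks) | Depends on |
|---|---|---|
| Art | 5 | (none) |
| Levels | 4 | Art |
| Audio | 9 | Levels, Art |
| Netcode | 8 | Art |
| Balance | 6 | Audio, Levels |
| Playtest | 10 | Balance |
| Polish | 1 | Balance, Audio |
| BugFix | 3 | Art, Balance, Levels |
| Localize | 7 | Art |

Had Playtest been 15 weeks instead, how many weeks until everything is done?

39

Critical path before the change: Art→Levels→Audio→Balance→Playtest = 5+4+9+6+10 = 34 giving 34 weeks.
Since Playtest is critical, the +5 change carries straight to that chain (now 39 weeks).
No other chain overtakes it, so the finish is 39 weeks.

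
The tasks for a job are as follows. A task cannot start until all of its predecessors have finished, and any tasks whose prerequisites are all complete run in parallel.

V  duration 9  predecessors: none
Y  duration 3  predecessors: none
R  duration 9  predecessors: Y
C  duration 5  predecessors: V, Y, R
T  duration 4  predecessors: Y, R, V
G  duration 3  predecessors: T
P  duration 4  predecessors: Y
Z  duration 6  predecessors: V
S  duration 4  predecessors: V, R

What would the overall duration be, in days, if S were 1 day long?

19

The binding path is Y→R→T→G = 3+9+4+3 = 19; finish at 19 days.
The longest path through S is only 16 days, so S has float 3.
That remains the longest chain; total 19 days.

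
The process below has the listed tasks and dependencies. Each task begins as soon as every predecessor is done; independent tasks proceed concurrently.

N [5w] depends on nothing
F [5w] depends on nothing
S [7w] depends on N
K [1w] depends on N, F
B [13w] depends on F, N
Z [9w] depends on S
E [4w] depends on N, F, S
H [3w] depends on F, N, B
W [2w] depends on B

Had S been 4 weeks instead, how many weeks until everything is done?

21

Actual critical path: N→S→Z = 5+7+9 = 21 ⇒ 21 weeks.
Since S is critical, the -3 change carries straight to that chain (now 18 weeks).
New critical path: N→B→H = 5+13+3 = 21 ⇒ 21 weeks.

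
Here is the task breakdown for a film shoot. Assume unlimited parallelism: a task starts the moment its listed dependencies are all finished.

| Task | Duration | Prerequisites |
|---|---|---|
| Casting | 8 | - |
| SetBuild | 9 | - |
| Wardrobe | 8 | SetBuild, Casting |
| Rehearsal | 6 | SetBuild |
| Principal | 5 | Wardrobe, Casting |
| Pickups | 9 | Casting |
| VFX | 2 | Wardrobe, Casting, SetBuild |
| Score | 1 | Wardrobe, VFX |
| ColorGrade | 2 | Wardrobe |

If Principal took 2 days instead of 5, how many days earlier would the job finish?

Critical path before the change: SetBuild→Wardrobe→Principal = 9+8+5 = 22 giving 22 days.
Principal lies on that path, so at 2 days the path becomes 19 days.
Now SetBuild→Wardrobe→VFX→Score = 9+8+2+1 = 20 is longest, so the finish becomes 20 days.
Change in finish: 20 − 22 = -2 days.

2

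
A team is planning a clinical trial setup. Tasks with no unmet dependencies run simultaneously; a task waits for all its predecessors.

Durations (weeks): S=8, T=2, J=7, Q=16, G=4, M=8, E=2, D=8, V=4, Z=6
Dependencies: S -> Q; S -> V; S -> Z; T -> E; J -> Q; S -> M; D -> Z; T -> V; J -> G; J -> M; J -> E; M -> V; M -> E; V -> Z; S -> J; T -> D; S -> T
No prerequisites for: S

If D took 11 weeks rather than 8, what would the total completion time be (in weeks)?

Baseline: S→J→M→V→Z = 8+7+8+4+6 = 33 → 33 weeks.
The longest path through D is only 24 weeks, so D has float 9.
That remains the longest chain; total 33 weeks.

33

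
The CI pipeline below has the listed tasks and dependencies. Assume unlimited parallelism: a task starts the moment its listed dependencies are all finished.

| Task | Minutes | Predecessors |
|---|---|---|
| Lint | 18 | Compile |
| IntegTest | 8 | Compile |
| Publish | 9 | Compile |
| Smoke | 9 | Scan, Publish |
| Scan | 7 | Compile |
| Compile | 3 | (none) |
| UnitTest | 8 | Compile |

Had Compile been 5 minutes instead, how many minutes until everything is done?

23

The binding path is Compile→Lint = 3+18 = 21; finish at 21 minutes.
Compile lies on that path, so at 5 minutes the path becomes 23 minutes.
That remains the longest chain; total 23 minutes.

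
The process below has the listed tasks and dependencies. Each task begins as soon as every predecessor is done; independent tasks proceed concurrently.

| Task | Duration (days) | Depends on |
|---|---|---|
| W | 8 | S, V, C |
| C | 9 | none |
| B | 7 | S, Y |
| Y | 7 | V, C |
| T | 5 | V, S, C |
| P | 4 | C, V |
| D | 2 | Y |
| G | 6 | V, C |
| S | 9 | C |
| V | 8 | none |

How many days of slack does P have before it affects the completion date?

13

Critical path: C→S→W = 9+9+8 = 26, so the finish is 26 days.
Longest path through P: 13 days (earliest finish 13, latest finish 26).
Slack of P = 22 − 9 = 13 days.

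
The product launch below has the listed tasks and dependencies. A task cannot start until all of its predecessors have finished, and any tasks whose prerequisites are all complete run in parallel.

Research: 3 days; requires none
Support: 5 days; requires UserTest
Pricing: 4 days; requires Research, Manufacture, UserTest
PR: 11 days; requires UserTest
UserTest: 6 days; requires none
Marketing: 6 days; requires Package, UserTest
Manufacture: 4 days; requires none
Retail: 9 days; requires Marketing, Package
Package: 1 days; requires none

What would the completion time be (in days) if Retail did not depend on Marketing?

Original critical path: UserTest→Marketing→Retail = 6+6+9 = 21 ⇒ 21 days.
Without Marketing→Retail, Retail's earliest start moves from 12 to 1.
The longest chain is now UserTest→PR = 6+11 = 17, so the schedule takes 17 days.

17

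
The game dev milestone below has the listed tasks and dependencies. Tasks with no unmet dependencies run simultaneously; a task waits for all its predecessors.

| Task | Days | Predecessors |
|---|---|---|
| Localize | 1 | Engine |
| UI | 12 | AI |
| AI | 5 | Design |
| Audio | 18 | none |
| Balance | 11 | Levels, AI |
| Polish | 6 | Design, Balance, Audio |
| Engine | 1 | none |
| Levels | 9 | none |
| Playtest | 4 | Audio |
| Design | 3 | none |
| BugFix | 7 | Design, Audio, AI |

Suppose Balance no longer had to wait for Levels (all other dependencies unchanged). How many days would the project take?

Before: longest chain Levels→Balance→Polish = 9+11+6 = 26, finish 26.
Without Levels→Balance, Balance's earliest start moves from 9 to 8.
New critical path: Design→AI→Balance→Polish = 3+5+11+6 = 25 ⇒ 25 days.

25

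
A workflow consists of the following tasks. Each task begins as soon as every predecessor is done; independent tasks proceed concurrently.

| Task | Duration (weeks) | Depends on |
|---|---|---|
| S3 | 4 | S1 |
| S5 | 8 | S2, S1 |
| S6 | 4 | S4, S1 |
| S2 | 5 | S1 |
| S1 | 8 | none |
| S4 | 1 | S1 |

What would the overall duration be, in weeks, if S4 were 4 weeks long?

21

Critical path before the change: S1→S2→S5 = 8+5+8 = 21 giving 21 weeks.
S4 is off the critical path — its longest chain is 13 weeks, giving 8 of slack.
That remains the longest chain; total 21 weeks.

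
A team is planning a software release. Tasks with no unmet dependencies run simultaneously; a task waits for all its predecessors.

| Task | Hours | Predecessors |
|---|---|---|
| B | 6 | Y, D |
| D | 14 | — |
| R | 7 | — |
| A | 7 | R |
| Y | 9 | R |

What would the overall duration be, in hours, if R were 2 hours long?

20

As given, the longest chain is R→Y→B = 7+9+6 = 22, so the finish is 22 hours.
Since R is critical, the -5 change carries straight to that chain (now 17 hours).
Now D→B = 14+6 = 20 is longest, so the finish becomes 20 hours.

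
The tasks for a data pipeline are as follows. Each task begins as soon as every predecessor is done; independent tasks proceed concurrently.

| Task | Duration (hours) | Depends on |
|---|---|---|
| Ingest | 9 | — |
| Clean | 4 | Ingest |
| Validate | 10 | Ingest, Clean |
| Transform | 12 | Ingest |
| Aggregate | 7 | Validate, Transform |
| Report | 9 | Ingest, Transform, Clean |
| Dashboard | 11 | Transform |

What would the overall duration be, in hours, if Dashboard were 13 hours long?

The binding path is Ingest→Transform→Dashboard = 9+12+11 = 32; finish at 32 hours.
Dashboard lies on that path, so at 13 hours the path becomes 34 hours.
That remains the longest chain; total 34 hours.

34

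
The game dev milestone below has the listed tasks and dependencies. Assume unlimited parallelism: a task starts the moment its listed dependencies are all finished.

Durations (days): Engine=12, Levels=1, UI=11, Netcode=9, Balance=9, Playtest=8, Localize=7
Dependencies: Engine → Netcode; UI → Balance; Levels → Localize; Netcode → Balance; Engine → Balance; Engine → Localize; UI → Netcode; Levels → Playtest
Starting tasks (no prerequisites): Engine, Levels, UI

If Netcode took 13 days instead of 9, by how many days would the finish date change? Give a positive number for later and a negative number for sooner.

4

Actual critical path: Engine→Netcode→Balance = 12+9+9 = 30 ⇒ 30 days.
Netcode is on the critical path; changing it to 13 makes that path 34 days.
That remains the longest chain; total 34 days.
Change in finish: 34 − 30 = +4 days.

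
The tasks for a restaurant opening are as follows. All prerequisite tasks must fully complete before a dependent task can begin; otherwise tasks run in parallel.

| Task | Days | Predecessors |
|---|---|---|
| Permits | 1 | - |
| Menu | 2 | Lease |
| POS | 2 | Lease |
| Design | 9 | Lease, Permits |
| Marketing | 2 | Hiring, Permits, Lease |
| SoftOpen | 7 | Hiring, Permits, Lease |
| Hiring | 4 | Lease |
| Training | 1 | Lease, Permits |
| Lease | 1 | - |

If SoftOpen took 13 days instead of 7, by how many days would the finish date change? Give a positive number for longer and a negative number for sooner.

As given, the longest chain is Lease→Hiring→SoftOpen = 1+4+7 = 12, so the finish is 12 days.
SoftOpen is on the critical path; changing it to 13 makes that path 18 days.
No other chain overtakes it, so the finish is 18 days.
Change in finish: 18 − 12 = +6 days.

6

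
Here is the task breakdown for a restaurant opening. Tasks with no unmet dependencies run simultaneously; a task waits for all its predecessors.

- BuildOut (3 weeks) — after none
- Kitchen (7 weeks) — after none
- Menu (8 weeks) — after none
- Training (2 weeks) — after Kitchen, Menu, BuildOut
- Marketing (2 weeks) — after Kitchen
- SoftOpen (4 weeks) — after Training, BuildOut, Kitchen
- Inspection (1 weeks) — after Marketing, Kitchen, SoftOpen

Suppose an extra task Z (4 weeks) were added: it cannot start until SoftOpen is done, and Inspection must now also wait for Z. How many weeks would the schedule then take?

Originally the schedule takes 15 weeks.
With Z inserted, Inspection now waits for max(Marketing, Kitchen, SoftOpen, Z).
New critical path: Menu→Training→SoftOpen→Z→Inspection = 8+2+4+4+1 = 19 ⇒ 19 weeks.

19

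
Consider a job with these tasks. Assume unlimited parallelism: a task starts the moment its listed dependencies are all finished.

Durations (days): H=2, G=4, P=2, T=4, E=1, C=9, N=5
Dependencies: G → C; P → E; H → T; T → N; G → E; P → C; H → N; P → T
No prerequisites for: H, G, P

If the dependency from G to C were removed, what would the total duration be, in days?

11

Before: longest chain G→C = 4+9 = 13, finish 13.
Without G→C, C's earliest start moves from 4 to 2.
New critical path: H→T→N = 2+4+5 = 11 ⇒ 11 days.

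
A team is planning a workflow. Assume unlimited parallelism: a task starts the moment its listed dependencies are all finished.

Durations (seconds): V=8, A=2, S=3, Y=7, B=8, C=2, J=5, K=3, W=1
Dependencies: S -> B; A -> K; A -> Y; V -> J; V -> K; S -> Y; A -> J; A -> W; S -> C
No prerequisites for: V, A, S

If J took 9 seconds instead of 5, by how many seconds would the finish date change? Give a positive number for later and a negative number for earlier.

4

Actual critical path: V→J = 8+5 = 13 ⇒ 13 seconds.
J lies on that path, so at 9 seconds the path becomes 17 seconds.
No other chain overtakes it, so the finish is 17 seconds.
Change in finish: 17 − 13 = +4 seconds.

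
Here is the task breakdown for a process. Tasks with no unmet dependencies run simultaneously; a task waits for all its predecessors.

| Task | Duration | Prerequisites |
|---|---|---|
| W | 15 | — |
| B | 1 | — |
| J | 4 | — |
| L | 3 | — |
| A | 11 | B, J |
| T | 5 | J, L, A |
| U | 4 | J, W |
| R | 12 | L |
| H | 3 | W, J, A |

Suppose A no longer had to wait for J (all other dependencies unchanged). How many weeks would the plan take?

Before: longest chain J→A→T = 4+11+5 = 20, finish 20.
Without J→A, A's earliest start moves from 4 to 1.
After: W→U = 15+4 = 19 → 19 weeks.

19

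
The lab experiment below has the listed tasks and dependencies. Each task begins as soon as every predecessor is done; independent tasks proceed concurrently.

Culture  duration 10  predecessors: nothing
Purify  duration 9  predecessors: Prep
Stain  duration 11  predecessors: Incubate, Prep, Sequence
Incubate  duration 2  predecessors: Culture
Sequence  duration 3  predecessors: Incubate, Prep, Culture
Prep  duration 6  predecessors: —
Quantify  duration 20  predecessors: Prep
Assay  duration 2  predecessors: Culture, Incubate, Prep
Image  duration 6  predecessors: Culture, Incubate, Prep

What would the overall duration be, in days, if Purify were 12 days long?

26

Critical path before the change: Prep→Quantify = 6+20 = 26 giving 26 days.
The longest path through Purify is only 15 days, so Purify has float 11.
No other chain overtakes it, so the finish is 26 days.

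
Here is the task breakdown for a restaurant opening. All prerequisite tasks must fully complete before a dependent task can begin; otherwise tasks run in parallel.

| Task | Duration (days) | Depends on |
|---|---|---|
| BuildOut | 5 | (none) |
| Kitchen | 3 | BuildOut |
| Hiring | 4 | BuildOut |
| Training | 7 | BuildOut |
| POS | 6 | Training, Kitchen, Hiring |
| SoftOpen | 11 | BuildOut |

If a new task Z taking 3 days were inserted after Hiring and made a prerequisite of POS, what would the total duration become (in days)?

18

Originally the schedule takes 18 days.
With Z inserted, POS now waits for max(Training, Kitchen, Hiring, Z).
New critical path: BuildOut→Hiring→Z→POS = 5+4+3+6 = 18 ⇒ 18 days.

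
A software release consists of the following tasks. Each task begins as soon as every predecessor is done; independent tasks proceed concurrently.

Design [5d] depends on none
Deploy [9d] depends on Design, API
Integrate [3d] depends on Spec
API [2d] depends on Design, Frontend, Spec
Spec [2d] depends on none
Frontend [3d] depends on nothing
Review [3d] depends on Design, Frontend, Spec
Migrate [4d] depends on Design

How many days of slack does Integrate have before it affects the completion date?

The longest chain is Design→API→Deploy = 5+2+9 = 16; overall finish 16 days.
Longest path through Integrate: 5 days (earliest finish 5, latest finish 16).
Float = 16 − 5 = 11.

11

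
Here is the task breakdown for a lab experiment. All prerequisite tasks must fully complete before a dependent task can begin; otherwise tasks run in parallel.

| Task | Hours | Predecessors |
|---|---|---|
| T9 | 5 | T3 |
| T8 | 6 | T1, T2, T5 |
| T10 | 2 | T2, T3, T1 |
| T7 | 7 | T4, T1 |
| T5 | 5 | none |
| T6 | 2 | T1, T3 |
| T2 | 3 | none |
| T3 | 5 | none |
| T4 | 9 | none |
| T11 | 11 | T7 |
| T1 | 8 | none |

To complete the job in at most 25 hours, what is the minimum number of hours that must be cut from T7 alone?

Current finish: 27 hours; target: 25.
T7 is on every critical path, so each hour cut from T7 cuts the finish by one (this holds down to a finish of 21).
Need 27 − 25 = 2 hours off T7 → T7 becomes 5 hours, finish becomes 25.

2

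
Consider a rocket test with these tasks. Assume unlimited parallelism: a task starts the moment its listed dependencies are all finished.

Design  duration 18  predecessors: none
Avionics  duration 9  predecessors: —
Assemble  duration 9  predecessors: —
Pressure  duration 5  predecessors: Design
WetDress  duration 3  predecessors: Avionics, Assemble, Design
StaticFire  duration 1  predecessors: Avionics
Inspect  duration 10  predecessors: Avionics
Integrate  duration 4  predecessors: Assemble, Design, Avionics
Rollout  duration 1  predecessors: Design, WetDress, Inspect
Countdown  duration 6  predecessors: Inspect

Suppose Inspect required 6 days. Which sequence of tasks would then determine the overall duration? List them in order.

Design, Pressure

As given, the longest chain is Avionics→Inspect→Countdown = 9+10+6 = 25, so the finish is 25 days.
Inspect is on the critical path; changing it to 6 makes that path 21 days.
The binding chain switches to Design→Pressure = 18+5 = 23; finish 23 days.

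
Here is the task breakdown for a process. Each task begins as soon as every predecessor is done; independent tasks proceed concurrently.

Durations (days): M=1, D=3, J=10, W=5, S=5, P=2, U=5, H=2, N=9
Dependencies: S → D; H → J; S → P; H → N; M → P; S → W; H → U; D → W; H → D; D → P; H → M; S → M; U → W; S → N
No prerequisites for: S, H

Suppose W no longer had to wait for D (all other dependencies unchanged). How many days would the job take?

Before: longest chain S→N = 5+9 = 14, finish 14.
Without D→W, W's earliest start moves from 8 to 7.
After: S→N = 5+9 = 14 → 14 days.

14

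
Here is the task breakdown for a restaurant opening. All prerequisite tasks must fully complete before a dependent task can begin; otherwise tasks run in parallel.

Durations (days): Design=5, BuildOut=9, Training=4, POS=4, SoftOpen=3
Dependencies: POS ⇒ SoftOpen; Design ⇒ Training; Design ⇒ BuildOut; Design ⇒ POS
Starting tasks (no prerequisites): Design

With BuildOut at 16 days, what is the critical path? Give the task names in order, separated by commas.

As given, the longest chain is Design→BuildOut = 5+9 = 14, so the finish is 14 days.
BuildOut is on the critical path; changing it to 16 makes that path 21 days.
The critical path is still Design→BuildOut; finish is now 21 days.

Design, BuildOut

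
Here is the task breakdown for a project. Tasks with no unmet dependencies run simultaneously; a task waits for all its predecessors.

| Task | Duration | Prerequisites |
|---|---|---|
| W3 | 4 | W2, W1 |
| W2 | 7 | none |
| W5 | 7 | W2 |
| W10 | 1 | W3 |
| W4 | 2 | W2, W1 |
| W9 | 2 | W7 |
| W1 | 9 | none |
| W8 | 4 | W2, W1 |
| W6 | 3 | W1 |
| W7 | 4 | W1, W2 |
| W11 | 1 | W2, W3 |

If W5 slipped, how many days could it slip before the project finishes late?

W1→W7→W9 = 9+4+2 = 15 sets the makespan at 15 days.
Longest path through W5: 14 days (earliest finish 14, latest finish 15).
Slack of W5 = 8 − 7 = 1 day.

1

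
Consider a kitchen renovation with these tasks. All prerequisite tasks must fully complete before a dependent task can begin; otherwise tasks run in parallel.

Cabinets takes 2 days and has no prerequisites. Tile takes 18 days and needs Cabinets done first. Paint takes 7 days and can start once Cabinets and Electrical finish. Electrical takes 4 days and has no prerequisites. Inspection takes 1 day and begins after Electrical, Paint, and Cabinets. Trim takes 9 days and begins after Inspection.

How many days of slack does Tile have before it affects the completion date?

1

Electrical→Paint→Inspection→Trim = 4+7+1+9 = 21 sets the makespan at 21 days.
Longest path through Tile: 20 days (earliest finish 20, latest finish 21).
Slack of Tile = 3 − 2 = 1 day.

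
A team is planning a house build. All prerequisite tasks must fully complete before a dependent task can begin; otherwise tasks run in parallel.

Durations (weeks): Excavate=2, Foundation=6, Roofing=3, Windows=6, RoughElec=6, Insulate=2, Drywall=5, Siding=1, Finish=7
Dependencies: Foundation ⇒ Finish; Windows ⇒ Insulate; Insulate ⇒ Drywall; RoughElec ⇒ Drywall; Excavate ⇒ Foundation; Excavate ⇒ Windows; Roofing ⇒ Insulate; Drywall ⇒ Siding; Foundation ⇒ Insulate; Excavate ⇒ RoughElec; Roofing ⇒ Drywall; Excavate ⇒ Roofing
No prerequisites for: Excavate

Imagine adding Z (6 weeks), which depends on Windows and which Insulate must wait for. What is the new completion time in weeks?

Originally the plan takes 16 weeks.
With Z inserted, Insulate now waits for max(Foundation, Roofing, Windows, Z).
New critical path: Excavate→Windows→Z→Insulate→Drywall→Siding = 2+6+6+2+5+1 = 22 ⇒ 22 weeks.

22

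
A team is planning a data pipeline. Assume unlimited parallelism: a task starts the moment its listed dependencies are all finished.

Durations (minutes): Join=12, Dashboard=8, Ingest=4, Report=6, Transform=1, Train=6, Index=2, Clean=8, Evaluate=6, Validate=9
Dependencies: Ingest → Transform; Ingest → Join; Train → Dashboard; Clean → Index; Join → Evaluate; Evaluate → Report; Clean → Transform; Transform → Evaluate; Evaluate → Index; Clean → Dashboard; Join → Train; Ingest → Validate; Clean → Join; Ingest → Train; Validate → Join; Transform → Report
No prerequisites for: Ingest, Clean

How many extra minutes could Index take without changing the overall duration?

Critical path: Ingest→Validate→Join→Train→Dashboard = 4+9+12+6+8 = 39, so the finish is 39 minutes.
The longest chain containing Index totals 33 minutes.
Float = 39 − 33 = 6.

6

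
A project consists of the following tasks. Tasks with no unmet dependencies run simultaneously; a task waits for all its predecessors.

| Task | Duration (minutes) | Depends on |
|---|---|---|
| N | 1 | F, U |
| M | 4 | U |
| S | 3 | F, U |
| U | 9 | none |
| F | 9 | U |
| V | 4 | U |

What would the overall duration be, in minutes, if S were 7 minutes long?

25

Actual critical path: U→F→S = 9+9+3 = 21 ⇒ 21 minutes.
S is on the critical path; changing it to 7 makes that path 25 minutes.
The critical path is still U→F→S; finish is now 25 minutes.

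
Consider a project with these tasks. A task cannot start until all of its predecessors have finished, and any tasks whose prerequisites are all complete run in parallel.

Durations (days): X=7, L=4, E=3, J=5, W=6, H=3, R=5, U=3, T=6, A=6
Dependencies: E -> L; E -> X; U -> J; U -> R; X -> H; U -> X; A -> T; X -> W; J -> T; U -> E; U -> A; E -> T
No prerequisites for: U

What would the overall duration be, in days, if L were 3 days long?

19

Critical path before the change: U→E→X→W = 3+3+7+6 = 19 giving 19 days.
L has 9 days of float (longest path through it is 10).
The critical path is still U→E→X→W; finish is now 19 days.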